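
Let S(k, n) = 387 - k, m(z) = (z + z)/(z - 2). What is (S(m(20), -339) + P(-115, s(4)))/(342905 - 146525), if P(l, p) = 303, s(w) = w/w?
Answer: 619/176742 ≈ 0.0035023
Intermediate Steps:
s(w) = 1
m(z) = 2*z/(-2 + z) (m(z) = (2*z)/(-2 + z) = 2*z/(-2 + z))
(S(m(20), -339) + P(-115, s(4)))/(342905 - 146525) = ((387 - 2*20/(-2 + 20)) + 303)/(342905 - 146525) = ((387 - 2*20/18) + 303)/196380 = ((387 - 2*20/18) + 303)*(1/196380) = ((387 - 1*20/9) + 303)*(1/196380) = ((387 - 20/9) + 303)*(1/196380) = (3463/9 + 303)*(1/196380) = (6190/9)*(1/196380) = 619/176742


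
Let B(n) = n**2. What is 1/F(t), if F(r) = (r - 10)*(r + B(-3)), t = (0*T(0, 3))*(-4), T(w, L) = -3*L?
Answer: -1/90 ≈ -0.011111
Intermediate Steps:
t = 0 (t = (0*(-3*3))*(-4) = (0*(-9))*(-4) = 0*(-4) = 0)
F(r) = (-10 + r)*(9 + r) (F(r) = (r - 10)*(r + (-3)**2) = (-10 + r)*(r + 9) = (-10 + r)*(9 + r))
1/F(t) = 1/(-90 + 0**2 - 1*0) = 1/(-90 + 0 + 0) = 1/(-90) = -1/90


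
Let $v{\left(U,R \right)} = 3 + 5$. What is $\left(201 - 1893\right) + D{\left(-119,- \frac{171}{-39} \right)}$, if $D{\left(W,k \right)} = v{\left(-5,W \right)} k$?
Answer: $- \frac{21540}{13} \approx -1656.9$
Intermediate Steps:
$v{\left(U,R \right)} = 8$
$D{\left(W,k \right)} = 8 k$
$\left(201 - 1893\right) + D{\left(-119,- \frac{171}{-39} \right)} = \left(201 - 1893\right) + 8 \left(- \frac{171}{-39}\right) = -1692 + 8 \left(\left(-171\right) \left(- \frac{1}{39}\right)\right) = -1692 + 8 \cdot \frac{57}{13} = -1692 + \frac{456}{13} = - \frac{21540}{13}$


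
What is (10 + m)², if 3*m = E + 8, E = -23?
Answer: 25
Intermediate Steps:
m = -5 (m = (-23 + 8)/3 = (⅓)*(-15) = -5)
(10 + m)² = (10 - 5)² = 5² = 25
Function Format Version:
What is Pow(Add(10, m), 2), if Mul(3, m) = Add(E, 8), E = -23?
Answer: 25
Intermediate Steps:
m = -5 (m = Mul(Rational(1, 3), Add(-23, 8)) = Mul(Rational(1, 3), -15) = -5)
Pow(Add(10, m), 2) = Pow(Add(10, -5), 2) = Pow(5, 2) = 25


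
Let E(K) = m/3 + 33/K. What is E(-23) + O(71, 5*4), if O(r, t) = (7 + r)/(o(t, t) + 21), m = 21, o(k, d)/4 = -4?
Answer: 2434/115 ≈ 21.165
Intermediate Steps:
o(k, d) = -16 (o(k, d) = 4*(-4) = -16)
O(r, t) = 7/5 + r/5 (O(r, t) = (7 + r)/(-16 + 21) = (7 + r)/5 = (7 + r)*(⅕) = 7/5 + r/5)
E(K) = 7 + 33/K (E(K) = 21/3 + 33/K = 21*(⅓) + 33/K = 7 + 33/K)
E(-23) + O(71, 5*4) = (7 + 33/(-23)) + (7/5 + (⅕)*71) = (7 + 33*(-1/23)) + (7/5 + 71/5) = (7 - 33/23) + 78/5 = 128/23 + 78/5 = 2434/115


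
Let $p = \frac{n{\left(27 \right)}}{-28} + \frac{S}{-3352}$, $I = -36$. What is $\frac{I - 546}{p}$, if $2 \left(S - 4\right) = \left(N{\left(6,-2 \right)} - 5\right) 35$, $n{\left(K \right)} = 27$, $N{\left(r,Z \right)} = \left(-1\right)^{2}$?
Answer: $\frac{1138004}{1847} \approx 616.14$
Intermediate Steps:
$N{\left(r,Z \right)} = 1$
$S = -66$ ($S = 4 + \frac{\left(1 - 5\right) 35}{2} = 4 + \frac{\left(-4\right) 35}{2} = 4 + \frac{1}{2} \left(-140\right) = 4 - 70 = -66$)
$p = - \frac{5541}{5866}$ ($p = \frac{27}{-28} - \frac{66}{-3352} = 27 \left(- \frac{1}{28}\right) - - \frac{33}{1676} = - \frac{27}{28} + \frac{33}{1676} = - \frac{5541}{5866} \approx -0.9446$)
$\frac{I - 546}{p} = \frac{-36 - 546}{- \frac{5541}{5866}} = \left(-36 - 546\right) \left(- \frac{5866}{5541}\right) = \left(-582\right) \left(- \frac{5866}{5541}\right) = \frac{1138004}{1847}$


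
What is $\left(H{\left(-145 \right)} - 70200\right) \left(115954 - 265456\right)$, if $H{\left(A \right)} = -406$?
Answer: $10555738212$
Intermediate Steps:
$\left(H{\left(-145 \right)} - 70200\right) \left(115954 - 265456\right) = \left(-406 - 70200\right) \left(115954 - 265456\right) = \left(-406 - 70200\right) \left(-149502\right) = \left(-70606\right) \left(-149502\right) = 10555738212$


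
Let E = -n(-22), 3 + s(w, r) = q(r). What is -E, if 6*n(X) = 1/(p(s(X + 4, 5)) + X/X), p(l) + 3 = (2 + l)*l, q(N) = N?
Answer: 1/36 ≈ 0.027778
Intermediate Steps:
s(w, r) = -3 + r
p(l) = -3 + l*(2 + l) (p(l) = -3 + (2 + l)*l = -3 + l*(2 + l))
n(X) = 1/36 (n(X) = 1/(6*((-3 + (-3 + 5)² + 2*(-3 + 5)) + X/X)) = 1/(6*((-3 + 2² + 2*2) + 1)) = 1/(6*((-3 + 4 + 4) + 1)) = 1/(6*(5 + 1)) = (⅙)/6 = (⅙)*(⅙) = 1/36)
E = -1/36 (E = -1*1/36 = -1/36 ≈ -0.027778)
-E = -1*(-1/36) = 1/36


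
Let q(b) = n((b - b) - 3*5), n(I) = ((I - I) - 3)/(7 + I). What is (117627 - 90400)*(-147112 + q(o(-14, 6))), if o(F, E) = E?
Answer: -32043265711/8 ≈ -4.0054e+9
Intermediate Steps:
n(I) = -3/(7 + I) (n(I) = (0 - 3)/(7 + I) = -3/(7 + I))
q(b) = 3/8 (q(b) = -3/(7 + ((b - b) - 3*5)) = -3/(7 + (0 - 15)) = -3/(7 - 15) = -3/(-8) = -3*(-1/8) = 3/8)
(117627 - 90400)*(-147112 + q(o(-14, 6))) = (117627 - 90400)*(-147112 + 3/8) = 27227*(-1176893/8) = -32043265711/8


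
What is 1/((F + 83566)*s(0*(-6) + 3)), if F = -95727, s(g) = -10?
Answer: 1/121610 ≈ 8.2230e-6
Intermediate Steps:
1/((F + 83566)*s(0*(-6) + 3)) = 1/((-95727 + 83566)*(-10)) = -⅒/(-12161) = -1/12161*(-⅒) = 1/121610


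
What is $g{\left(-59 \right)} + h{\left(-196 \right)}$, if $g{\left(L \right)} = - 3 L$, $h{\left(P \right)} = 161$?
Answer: $338$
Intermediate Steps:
$g{\left(-59 \right)} + h{\left(-196 \right)} = \left(-3\right) \left(-59\right) + 161 = 177 + 161 = 338$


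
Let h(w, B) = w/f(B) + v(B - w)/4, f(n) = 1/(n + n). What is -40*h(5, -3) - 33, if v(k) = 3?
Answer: 1137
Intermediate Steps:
f(n) = 1/(2*n)
h(w, B) = 3/4 + 2*B*w (h(w, B) = w/((1/(2*B))) + 3/4 = w*(2*B) + 3*(1/4) = 2*B*w + 3/4 = 3/4 + 2*B*w)
-40*h(5, -3) - 33 = -40*(3/4 + 2*(-3)*5) - 33 = -40*(3/4 - 30) - 33 = -40*(-117/4) - 33 = 1170 - 33 = 1137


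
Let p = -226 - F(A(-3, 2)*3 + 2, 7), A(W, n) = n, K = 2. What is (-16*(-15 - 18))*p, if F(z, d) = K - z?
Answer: -116160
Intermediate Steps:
F(z, d) = 2 - z
p = -220 (p = -226 - (2 - (2*3 + 2)) = -226 - (2 - (6 + 2)) = -226 - (2 - 1*8) = -226 - (2 - 8) = -226 - 1*(-6) = -226 + 6 = -220)
(-16*(-15 - 18))*p = -16*(-15 - 18)*(-220) = -16*(-33)*(-220) = 528*(-220) = -116160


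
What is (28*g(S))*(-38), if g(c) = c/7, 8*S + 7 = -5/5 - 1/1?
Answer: 171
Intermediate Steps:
S = -9/8 (S = -7/8 + (-5/5 - 1/1)/8 = -7/8 + (-5*⅕ - 1*1)/8 = -7/8 + (-1 - 1)/8 = -7/8 + (⅛)*(-2) = -7/8 - ¼ = -9/8 ≈ -1.1250)
g(c) = c/7 (g(c) = c*(⅐) = c/7)
(28*g(S))*(-38) = (28*((⅐)*(-9/8)))*(-38) = (28*(-9/56))*(-38) = -9/2*(-38) = 171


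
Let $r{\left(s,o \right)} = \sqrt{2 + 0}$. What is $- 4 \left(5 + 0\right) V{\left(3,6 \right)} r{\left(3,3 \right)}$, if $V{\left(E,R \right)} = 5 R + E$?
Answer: $- 660 \sqrt{2} \approx -933.38$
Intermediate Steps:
$V{\left(E,R \right)} = E + 5 R$
$r{\left(s,o \right)} = \sqrt{2}$
$- 4 \left(5 + 0\right) V{\left(3,6 \right)} r{\left(3,3 \right)} = - 4 \left(5 + 0\right) \left(3 + 5 \cdot 6\right) \sqrt{2} = \left(-4\right) 5 \left(3 + 30\right) \sqrt{2} = \left(-20\right) 33 \sqrt{2} = - 660 \sqrt{2}$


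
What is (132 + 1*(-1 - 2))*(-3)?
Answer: -387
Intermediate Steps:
(132 + 1*(-1 - 2))*(-3) = (132 + 1*(-3))*(-3) = (132 - 3)*(-3) = 129*(-3) = -387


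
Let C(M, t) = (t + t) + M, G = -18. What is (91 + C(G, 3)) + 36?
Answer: 115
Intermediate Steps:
C(M, t) = M + 2*t (C(M, t) = 2*t + M = M + 2*t)
(91 + C(G, 3)) + 36 = (91 + (-18 + 2*3)) + 36 = (91 + (-18 + 6)) + 36 = (91 - 12) + 36 = 79 + 36 = 115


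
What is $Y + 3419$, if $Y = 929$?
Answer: $4348$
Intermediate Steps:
$Y + 3419 = 929 + 3419 = 4348$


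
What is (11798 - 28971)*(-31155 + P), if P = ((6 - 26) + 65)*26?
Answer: 514932405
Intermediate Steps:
P = 1170 (P = (-20 + 65)*26 = 45*26 = 1170)
(11798 - 28971)*(-31155 + P) = (11798 - 28971)*(-31155 + 1170) = -17173*(-29985) = 514932405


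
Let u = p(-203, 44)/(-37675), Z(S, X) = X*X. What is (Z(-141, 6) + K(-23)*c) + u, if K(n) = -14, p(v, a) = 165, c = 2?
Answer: 5477/685 ≈ 7.9956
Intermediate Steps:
Z(S, X) = X²
u = -3/685 (u = 165/(-37675) = 165*(-1/37675) = -3/685 ≈ -0.0043796)
(Z(-141, 6) + K(-23)*c) + u = (6² - 14*2) - 3/685 = (36 - 28) - 3/685 = 8 - 3/685 = 5477/685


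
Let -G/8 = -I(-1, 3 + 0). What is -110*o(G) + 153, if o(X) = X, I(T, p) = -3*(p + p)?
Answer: 15993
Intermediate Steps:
I(T, p) = -6*p
G = -144 (G = -(-8)*(-6*(3 + 0)) = -(-8)*(-6*3) = -(-8)*(-18) = -8*18 = -144)
-110*o(G) + 153 = -110*(-144) + 153 = 15840 + 153 = 15993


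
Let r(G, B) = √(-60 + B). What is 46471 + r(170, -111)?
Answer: 46471 + 3*I*√19 ≈ 46471.0 + 13.077*I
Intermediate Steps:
46471 + r(170, -111) = 46471 + √(-60 - 111) = 46471 + √(-171) = 46471 + 3*I*√19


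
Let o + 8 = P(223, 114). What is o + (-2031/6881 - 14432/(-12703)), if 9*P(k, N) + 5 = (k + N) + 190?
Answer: 4443973949/87409343 ≈ 50.841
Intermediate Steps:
P(k, N) = 185/9 + N/9 + k/9 (P(k, N) = -5/9 + ((k + N) + 190)/9 = -5/9 + ((N + k) + 190)/9 = -5/9 + (190 + N + k)/9 = -5/9 + (190/9 + N/9 + k/9) = 185/9 + N/9 + k/9)
o = 50 (o = -8 + (185/9 + (⅑)*114 + (⅑)*223) = -8 + (185/9 + 38/3 + 223/9) = -8 + 58 = 50)
o + (-2031/6881 - 14432/(-12703)) = 50 + (-2031/6881 - 14432/(-12703)) = 50 + (-2031*1/6881 - 14432*(-1/12703)) = 50 + (-2031/6881 + 14432/12703) = 50 + 73506799/87409343 = 4443973949/87409343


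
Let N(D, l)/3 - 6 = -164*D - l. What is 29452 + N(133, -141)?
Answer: -35543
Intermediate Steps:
N(D, l) = 18 - 492*D - 3*l (N(D, l) = 18 + 3*(-164*D - l) = 18 + 3*(-l - 164*D) = 18 + (-492*D - 3*l) = 18 - 492*D - 3*l)
29452 + N(133, -141) = 29452 + (18 - 492*133 - 3*(-141)) = 29452 + (18 - 65436 + 423) = 29452 - 64995 = -35543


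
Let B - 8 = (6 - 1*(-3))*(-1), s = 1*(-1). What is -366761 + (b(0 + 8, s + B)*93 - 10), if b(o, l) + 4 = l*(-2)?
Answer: -366771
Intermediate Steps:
s = -1
B = -1 (B = 8 + (6 - 1*(-3))*(-1) = 8 + (6 + 3)*(-1) = 8 + 9*(-1) = 8 - 9 = -1)
b(o, l) = -4 - 2*l (b(o, l) = -4 + l*(-2) = -4 - 2*l)
-366761 + (b(0 + 8, s + B)*93 - 10) = -366761 + ((-4 - 2*(-1 - 1))*93 - 10) = -366761 + ((-4 - 2*(-2))*93 - 10) = -366761 + ((-4 + 4)*93 - 10) = -366761 + (0*93 - 10) = -366761 + (0 - 10) = -366761 - 10 = -366771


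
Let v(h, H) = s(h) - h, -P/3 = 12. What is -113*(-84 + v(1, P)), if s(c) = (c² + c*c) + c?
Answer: 9266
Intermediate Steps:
P = -36 (P = -3*12 = -36)
s(c) = c + 2*c² (s(c) = (c² + c²) + c = 2*c² + c = c + 2*c²)
v(h, H) = -h + h*(1 + 2*h) (v(h, H) = h*(1 + 2*h) - h = -h + h*(1 + 2*h))
-113*(-84 + v(1, P)) = -113*(-84 + 2*1²) = -113*(-84 + 2*1) = -113*(-84 + 2) = -113*(-82) = 9266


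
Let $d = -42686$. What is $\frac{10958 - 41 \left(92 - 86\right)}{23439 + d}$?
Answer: $- \frac{10712}{19247} \approx -0.55655$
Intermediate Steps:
$\frac{10958 - 41 \left(92 - 86\right)}{23439 + d} = \frac{10958 - 41 \left(92 - 86\right)}{23439 - 42686} = \frac{10958 - 246}{-19247} = \left(10958 - 246\right) \left(- \frac{1}{19247}\right) = 10712 \left(- \frac{1}{19247}\right) = - \frac{10712}{19247}$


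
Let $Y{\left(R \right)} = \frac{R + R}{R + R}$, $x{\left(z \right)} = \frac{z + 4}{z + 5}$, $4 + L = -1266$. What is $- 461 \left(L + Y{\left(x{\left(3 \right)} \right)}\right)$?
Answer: $585009$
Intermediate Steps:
$L = -1270$ ($L = -4 - 1266 = -1270$)
$x{\left(z \right)} = \frac{4 + z}{5 + z}$
$Y{\left(R \right)} = 1$ ($Y{\left(R \right)} = \frac{2 R}{2 R} = 2 R \frac{1}{2 R} = 1$)
$- 461 \left(L + Y{\left(x{\left(3 \right)} \right)}\right) = - 461 \left(-1270 + 1\right) = \left(-461\right) \left(-1269\right) = 585009$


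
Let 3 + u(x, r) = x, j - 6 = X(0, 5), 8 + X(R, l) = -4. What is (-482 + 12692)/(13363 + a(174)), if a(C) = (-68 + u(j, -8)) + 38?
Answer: 6105/6662 ≈ 0.91639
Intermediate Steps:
X(R, l) = -12 (X(R, l) = -8 - 4 = -12)
j = -6 (j = 6 - 12 = -6)
u(x, r) = -3 + x
a(C) = -39 (a(C) = (-68 + (-3 - 6)) + 38 = (-68 - 9) + 38 = -77 + 38 = -39)
(-482 + 12692)/(13363 + a(174)) = (-482 + 12692)/(13363 - 39) = 12210/13324 = 12210*(1/13324) = 6105/6662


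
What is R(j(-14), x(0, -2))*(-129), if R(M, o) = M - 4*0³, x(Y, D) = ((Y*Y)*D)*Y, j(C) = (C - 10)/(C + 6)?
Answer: -387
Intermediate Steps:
j(C) = (-10 + C)/(6 + C)
x(Y, D) = D*Y³ (x(Y, D) = (Y²*D)*Y = (D*Y²)*Y = D*Y³)
R(M, o) = M (R(M, o) = M - 4*0 = M + 0 = M)
R(j(-14), x(0, -2))*(-129) = ((-10 - 14)/(6 - 14))*(-129) = (-24/(-8))*(-129) = -⅛*(-24)*(-129) = 3*(-129) = -387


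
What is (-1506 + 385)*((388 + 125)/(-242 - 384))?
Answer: 575073/626 ≈ 918.65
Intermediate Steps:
(-1506 + 385)*((388 + 125)/(-242 - 384)) = -575073/(-626) = -575073*(-1)/626 = -1121*(-513/626) = 575073/626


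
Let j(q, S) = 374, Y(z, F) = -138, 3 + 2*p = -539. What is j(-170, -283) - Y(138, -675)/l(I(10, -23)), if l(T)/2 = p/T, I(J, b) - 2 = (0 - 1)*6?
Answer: 101630/271 ≈ 375.02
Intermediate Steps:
I(J, b) = -4 (I(J, b) = 2 + (0 - 1)*6 = 2 - 1*6 = 2 - 6 = -4)
p = -271 (p = -3/2 + (½)*(-539) = -3/2 - 539/2 = -271)
l(T) = -542/T (l(T) = 2*(-271/T) = -542/T)
j(-170, -283) - Y(138, -675)/l(I(10, -23)) = 374 - (-138)/((-542/(-4))) = 374 - (-138)/((-542*(-¼))) = 374 - (-138)/271/2 = 374 - (-138)*2/271 = 374 - 1*(-276/271) = 374 + 276/271 = 101630/271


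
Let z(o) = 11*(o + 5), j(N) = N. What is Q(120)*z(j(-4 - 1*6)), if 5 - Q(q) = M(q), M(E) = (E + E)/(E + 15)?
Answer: -1595/9 ≈ -177.22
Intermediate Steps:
M(E) = 2*E/(15 + E) (M(E) = (2*E)/(15 + E) = 2*E/(15 + E))
z(o) = 55 + 11*o (z(o) = 11*(5 + o) = 55 + 11*o)
Q(q) = 5 - 2*q/(15 + q)
Q(120)*z(j(-4 - 1*6)) = (3*(25 + 120)/(15 + 120))*(55 + 11*(-4 - 1*6)) = (3*145/135)*(55 + 11*(-4 - 6)) = (3*(1/135)*145)*(55 + 11*(-10)) = 29*(55 - 110)/9 = (29/9)*(-55) = -1595/9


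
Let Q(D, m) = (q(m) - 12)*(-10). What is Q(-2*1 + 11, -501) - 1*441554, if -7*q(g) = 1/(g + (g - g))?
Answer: -1548109048/3507 ≈ -4.4143e+5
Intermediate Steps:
q(g) = -1/(7*g) (q(g) = -1/(7*(g + (g - g))) = -1/(7*(g + 0)) = -1/(7*g))
Q(D, m) = 120 + 10/(7*m) (Q(D, m) = (-1/(7*m) - 12)*(-10) = (-12 - 1/(7*m))*(-10) = 120 + 10/(7*m))
Q(-2*1 + 11, -501) - 1*441554 = (120 + (10/7)/(-501)) - 1*441554 = (120 + (10/7)*(-1/501)) - 441554 = (120 - 10/3507) - 441554 = 420830/3507 - 441554 = -1548109048/3507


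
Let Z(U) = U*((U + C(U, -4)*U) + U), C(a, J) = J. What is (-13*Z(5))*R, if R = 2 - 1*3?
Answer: -650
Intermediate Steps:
R = -1 (R = 2 - 3 = -1)
Z(U) = -2*U² (Z(U) = U*((U - 4*U) + U) = U*(-3*U + U) = U*(-2*U) = -2*U²)
(-13*Z(5))*R = -(-26)*5²*(-1) = -(-26)*25*(-1) = -13*(-50)*(-1) = 650*(-1) = -650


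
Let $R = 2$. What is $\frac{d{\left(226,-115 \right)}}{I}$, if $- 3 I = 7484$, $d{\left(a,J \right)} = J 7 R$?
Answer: $\frac{2415}{3742} \approx 0.64538$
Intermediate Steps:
$d{\left(a,J \right)} = 14 J$ ($d{\left(a,J \right)} = J 7 \cdot 2 = 7 J 2 = 14 J$)
$I = - \frac{7484}{3}$ ($I = \left(- \frac{1}{3}\right) 7484 = - \frac{7484}{3} \approx -2494.7$)
$\frac{d{\left(226,-115 \right)}}{I} = \frac{14 \left(-115\right)}{- \frac{7484}{3}} = \left(-1610\right) \left(- \frac{3}{7484}\right) = \frac{2415}{3742}$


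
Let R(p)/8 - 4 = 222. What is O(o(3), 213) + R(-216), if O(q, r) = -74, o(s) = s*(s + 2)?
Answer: 1734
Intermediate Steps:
o(s) = s*(2 + s)
R(p) = 1808 (R(p) = 32 + 8*222 = 32 + 1776 = 1808)
O(o(3), 213) + R(-216) = -74 + 1808 = 1734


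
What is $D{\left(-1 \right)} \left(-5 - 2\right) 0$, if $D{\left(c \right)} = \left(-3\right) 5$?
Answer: $0$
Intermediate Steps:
$D{\left(c \right)} = -15$
$D{\left(-1 \right)} \left(-5 - 2\right) 0 = - 15 \left(-5 - 2\right) 0 = \left(-15\right) \left(-7\right) 0 = 105 \cdot 0 = 0$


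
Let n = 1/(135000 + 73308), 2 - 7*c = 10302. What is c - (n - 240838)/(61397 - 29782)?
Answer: -67481092051279/46099601940 ≈ -1463.8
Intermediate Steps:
c = -10300/7 (c = 2/7 - ⅐*10302 = 2/7 - 10302/7 = -10300/7 ≈ -1471.4)
n = 1/208308 ≈ 4.8006e-6
c - (n - 240838)/(61397 - 29782) = -10300/7 - (1/208308 - 240838)/(61397 - 29782) = -10300/7 - (-50168482103)/(208308*31615) = -10300/7 - 1*(-50168482103/6585657420) = -10300/7 + 50168482103/6585657420 = -67481092051279/46099601940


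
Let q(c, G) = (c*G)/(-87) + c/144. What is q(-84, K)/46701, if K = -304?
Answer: -102347/16251948 ≈ -0.0062975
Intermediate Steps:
q(c, G) = c/144 - G*c/87 (q(c, G) = (G*c)*(-1/87) + c*(1/144) = -G*c/87 + c/144 = c/144 - G*c/87)
q(-84, K)/46701 = ((1/4176)*(-84)*(29 - 48*(-304)))/46701 = ((1/4176)*(-84)*(29 + 14592))*(1/46701) = ((1/4176)*(-84)*14621)*(1/46701) = -102347/348*1/46701 = -102347/16251948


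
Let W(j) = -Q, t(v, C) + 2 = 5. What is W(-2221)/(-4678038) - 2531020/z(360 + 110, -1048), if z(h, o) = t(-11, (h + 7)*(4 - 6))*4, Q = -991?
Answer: -986683979221/4678038 ≈ -2.1092e+5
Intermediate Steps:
t(v, C) = 3 (t(v, C) = -2 + 5 = 3)
W(j) = 991 (W(j) = -1*(-991) = 991)
z(h, o) = 12 (z(h, o) = 3*4 = 12)
W(-2221)/(-4678038) - 2531020/z(360 + 110, -1048) = 991/(-4678038) - 2531020/12 = 991*(-1/4678038) - 2531020*1/12 = -991/4678038 - 632755/3 = -986683979221/4678038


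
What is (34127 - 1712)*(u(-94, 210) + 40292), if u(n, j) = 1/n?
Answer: 122770094505/94 ≈ 1.3061e+9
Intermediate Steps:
(34127 - 1712)*(u(-94, 210) + 40292) = (34127 - 1712)*(1/(-94) + 40292) = 32415*(-1/94 + 40292) = 32415*(3787447/94) = 122770094505/94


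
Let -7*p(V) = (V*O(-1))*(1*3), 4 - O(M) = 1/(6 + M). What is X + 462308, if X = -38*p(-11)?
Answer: 16156954/35 ≈ 4.6163e+5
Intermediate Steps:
O(M) = 4 - 1/(6 + M)
p(V) = -57*V/35 (p(V) = -V*((23 + 4*(-1))/(6 - 1))*1*3/7 = -V*((23 - 4)/5)*3/7 = -V*((⅕)*19)*3/7 = -V*(19/5)*3/7 = -19*V/5*3/7 = -57*V/35)
X = -23826/35 (X = -(-2166)*(-11)/35 = -38*627/35 = -23826/35 ≈ -680.74)
X + 462308 = -23826/35 + 462308 = 16156954/35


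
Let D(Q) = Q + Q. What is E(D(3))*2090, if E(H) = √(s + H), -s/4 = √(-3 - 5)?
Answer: 2090*√(6 - 8*I*√2) ≈ 6408.9 - 3855.5*I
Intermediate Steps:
s = -8*I*√2 (s = -4*√(-3 - 5) = -8*I*√2 ≈ -11.314*I)
D(Q) = 2*Q
E(H) = √(H - 8*I*√2) (E(H) = √(-8*I*√2 + H) = √(H - 8*I*√2))
E(D(3))*2090 = √(2*3 - 8*I*√2)*2090 = √(6 - 8*I*√2)*2090 = 2090*√(6 - 8*I*√2)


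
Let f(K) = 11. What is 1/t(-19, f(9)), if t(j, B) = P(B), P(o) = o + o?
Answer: 1/22 ≈ 0.045455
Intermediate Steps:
P(o) = 2*o
t(j, B) = 2*B
1/t(-19, f(9)) = 1/(2*11) = 1/22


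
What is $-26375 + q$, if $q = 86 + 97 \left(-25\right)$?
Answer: $-28714$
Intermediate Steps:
$q = -2339$ ($q = 86 - 2425 = -2339$)
$-26375 + q = -26375 - 2339 = -28714$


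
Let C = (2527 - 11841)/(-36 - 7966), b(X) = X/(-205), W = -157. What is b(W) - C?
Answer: -326528/820205 ≈ -0.39811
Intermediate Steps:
b(X) = -X/205 (b(X) = X*(-1/205) = -X/205)
C = 4657/4001 (C = -9314/(-8002) = -9314*(-1/8002) = 4657/4001 ≈ 1.1640)
b(W) - C = -1/205*(-157) - 1*4657/4001 = 157/205 - 4657/4001 = -326528/820205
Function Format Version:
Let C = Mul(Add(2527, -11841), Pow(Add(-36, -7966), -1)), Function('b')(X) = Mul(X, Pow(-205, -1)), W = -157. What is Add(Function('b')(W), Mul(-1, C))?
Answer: Rational(-326528, 820205) ≈ -0.39811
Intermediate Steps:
Function('b')(X) = Mul(Rational(-1, 205), X) (Function('b')(X) = Mul(X, Rational(-1, 205)) = Mul(Rational(-1, 205), X))
C = Rational(4657, 4001) (C = Mul(-9314, Pow(-8002, -1)) = Mul(-9314, Rational(-1, 8002)) = Rational(4657, 4001) ≈ 1.1640)
Add(Function('b')(W), Mul(-1, C)) = Add(Mul(Rational(-1, 205), -157), Mul(-1, Rational(4657, 4001))) = Add(Rational(157, 205), Rational(-4657, 4001)) = Rational(-326528, 820205)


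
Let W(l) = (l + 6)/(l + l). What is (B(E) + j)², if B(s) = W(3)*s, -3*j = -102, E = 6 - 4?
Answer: 1369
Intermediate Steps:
W(l) = (6 + l)/(2*l) (W(l) = (6 + l)/((2*l)) = (6 + l)*(1/(2*l)) = (6 + l)/(2*l))
E = 2
j = 34 (j = -⅓*(-102) = 34)
B(s) = 3*s/2 (B(s) = ((½)*(6 + 3)/3)*s = ((½)*(⅓)*9)*s = 3*s/2)
(B(E) + j)² = ((3/2)*2 + 34)² = (3 + 34)² = 37² = 1369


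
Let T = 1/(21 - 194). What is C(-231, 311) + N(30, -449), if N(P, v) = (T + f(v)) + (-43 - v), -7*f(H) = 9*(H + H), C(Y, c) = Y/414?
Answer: 260705363/167118 ≈ 1560.0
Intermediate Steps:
C(Y, c) = Y/414 (C(Y, c) = Y*(1/414) = Y/414)
T = -1/173 (T = 1/(-173) = -1/173 ≈ -0.0057803)
f(H) = -18*H/7 (f(H) = -9*(H + H)/7 = -9*2*H/7 = -18*H/7)
N(P, v) = -7440/173 - 25*v/7 (N(P, v) = (-1/173 - 18*v/7) + (-43 - v) = -7440/173 - 25*v/7)
C(-231, 311) + N(30, -449) = (1/414)*(-231) + (-7440/173 - 25/7*(-449)) = -77/138 + (-7440/173 + 11225/7) = -77/138 + 1889845/1211 = 260705363/167118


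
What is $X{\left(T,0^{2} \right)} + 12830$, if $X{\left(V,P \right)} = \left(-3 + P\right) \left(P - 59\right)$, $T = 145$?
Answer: $13007$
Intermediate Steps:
$X{\left(V,P \right)} = \left(-59 + P\right) \left(-3 + P\right)$ ($X{\left(V,P \right)} = \left(-3 + P\right) \left(-59 + P\right) = \left(-59 + P\right) \left(-3 + P\right)$)
$X{\left(T,0^{2} \right)} + 12830 = \left(177 + \left(0^{2}\right)^{2} - 62 \cdot 0^{2}\right) + 12830 = \left(177 + 0^{2} - 0\right) + 12830 = \left(177 + 0 + 0\right) + 12830 = 177 + 12830 = 13007$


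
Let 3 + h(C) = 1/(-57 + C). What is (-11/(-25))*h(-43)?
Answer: -3311/2500 ≈ -1.3244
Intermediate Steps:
h(C) = -3 + 1/(-57 + C)
(-11/(-25))*h(-43) = (-11/(-25))*((172 - 3*(-43))/(-57 - 43)) = (-11*(-1/25))*((172 + 129)/(-100)) = 11*(-1/100*301)/25 = (11/25)*(-301/100) = -3311/2500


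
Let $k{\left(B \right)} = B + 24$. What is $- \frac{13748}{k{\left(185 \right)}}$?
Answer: $- \frac{13748}{209} \approx -65.78$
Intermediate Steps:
$k{\left(B \right)} = 24 + B$
$- \frac{13748}{k{\left(185 \right)}} = - \frac{13748}{24 + 185} = - \frac{13748}{209}$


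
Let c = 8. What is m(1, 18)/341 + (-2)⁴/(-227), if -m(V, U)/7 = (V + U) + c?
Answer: -48359/77407 ≈ -0.62474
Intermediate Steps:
m(V, U) = -56 - 7*U - 7*V (m(V, U) = -7*((V + U) + 8) = -7*((U + V) + 8) = -7*(8 + U + V) = -56 - 7*U - 7*V)
m(1, 18)/341 + (-2)⁴/(-227) = (-56 - 7*18 - 7*1)/341 + (-2)⁴/(-227) = (-56 - 126 - 7)*(1/341) + 16*(-1/227) = -189*1/341 - 16/227 = -189/341 - 16/227 = -48359/77407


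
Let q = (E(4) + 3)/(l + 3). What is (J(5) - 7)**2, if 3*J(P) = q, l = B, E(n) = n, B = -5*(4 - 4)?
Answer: 3136/81 ≈ 38.716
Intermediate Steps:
B = 0 (B = -5*0 = 0)
l = 0
q = 7/3 (q = (4 + 3)/(0 + 3) = 7/3 ≈ 2.3333)
J(P) = 7/9 (J(P) = (1/3)*(7/3) = 7/9)
(J(5) - 7)**2 = (7/9 - 7)**2 = (-56/9)**2 = 3136/81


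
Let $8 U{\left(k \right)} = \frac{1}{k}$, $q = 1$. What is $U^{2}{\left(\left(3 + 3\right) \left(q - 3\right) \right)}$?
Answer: $\frac{1}{9216} \approx 0.00010851$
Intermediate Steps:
$U{\left(k \right)} = \frac{1}{8 k}$
$U^{2}{\left(\left(3 + 3\right) \left(q - 3\right) \right)} = \left(\frac{1}{8 \left(3 + 3\right) \left(1 - 3\right)}\right)^{2} = \left(\frac{1}{8 \cdot 6 \left(-2\right)}\right)^{2} = \left(\frac{1}{8 \left(-12\right)}\right)^{2} = \left(\frac{1}{8} \left(- \frac{1}{12}\right)\right)^{2} = \left(- \frac{1}{96}\right)^{2} = \frac{1}{9216}$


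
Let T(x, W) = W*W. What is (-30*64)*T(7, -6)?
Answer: -69120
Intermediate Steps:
T(x, W) = W²
(-30*64)*T(7, -6) = -30*64*(-6)² = -1920*36 = -69120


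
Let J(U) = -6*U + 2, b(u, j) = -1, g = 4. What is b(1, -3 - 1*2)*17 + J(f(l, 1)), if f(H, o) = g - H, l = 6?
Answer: -3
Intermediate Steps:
f(H, o) = 4 - H
J(U) = 2 - 6*U
b(1, -3 - 1*2)*17 + J(f(l, 1)) = -1*17 + (2 - 6*(4 - 1*6)) = -17 + (2 - 6*(4 - 6)) = -17 + (2 - 6*(-2)) = -17 + (2 + 12) = -17 + 14 = -3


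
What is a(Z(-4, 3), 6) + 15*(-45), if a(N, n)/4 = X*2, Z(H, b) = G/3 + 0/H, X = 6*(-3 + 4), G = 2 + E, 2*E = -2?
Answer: -627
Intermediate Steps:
E = -1 (E = (½)*(-2) = -1)
G = 1 (G = 2 - 1 = 1)
X = 6 (X = 6*1 = 6)
Z(H, b) = ⅓ (Z(H, b) = 1/3 + 0/H = 1*(⅓) + 0 = ⅓ + 0 = ⅓)
a(N, n) = 48 (a(N, n) = 4*(6*2) = 4*12 = 48)
a(Z(-4, 3), 6) + 15*(-45) = 48 + 15*(-45) = 48 - 675 = -627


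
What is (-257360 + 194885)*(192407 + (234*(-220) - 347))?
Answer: -8782735500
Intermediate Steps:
(-257360 + 194885)*(192407 + (234*(-220) - 347)) = -62475*(192407 + (-51480 - 347)) = -62475*(192407 - 51827) = -62475*140580 = -8782735500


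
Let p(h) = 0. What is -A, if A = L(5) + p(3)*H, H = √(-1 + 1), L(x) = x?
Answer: -5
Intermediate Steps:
H = 0 (H = √0 = 0)
A = 5 (A = 5 + 0*0 = 5 + 0 = 5)
-A = -1*5 = -5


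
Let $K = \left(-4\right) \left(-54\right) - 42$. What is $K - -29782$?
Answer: $29956$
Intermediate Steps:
$K = 174$ ($K = 216 - 42 = 174$)
$K - -29782 = 174 - -29782 = 174 + 29782 = 29956$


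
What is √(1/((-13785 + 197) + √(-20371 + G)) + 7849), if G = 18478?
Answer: √((-106652211 + 7849*I*√1893)/(-13588 + I*√1893)) ≈ 88.595 - 0.e-9*I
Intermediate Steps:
√(1/((-13785 + 197) + √(-20371 + G)) + 7849) = √(1/((-13785 + 197) + √(-20371 + 18478)) + 7849) = √(1/(-13588 + √(-1893)) + 7849) = √(1/(-13588 + I*√1893) + 7849) = √(7849 + 1/(-13588 + I*√1893))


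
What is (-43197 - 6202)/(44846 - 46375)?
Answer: 49399/1529 ≈ 32.308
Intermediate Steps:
(-43197 - 6202)/(44846 - 46375) = -49399/(-1529) = -49399*(-1/1529) = 49399/1529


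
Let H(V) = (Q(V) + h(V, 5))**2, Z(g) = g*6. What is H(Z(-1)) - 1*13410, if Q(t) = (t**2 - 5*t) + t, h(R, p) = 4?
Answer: -9314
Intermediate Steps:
Z(g) = 6*g
Q(t) = t**2 - 4*t
H(V) = (4 + V*(-4 + V))**2 (H(V) = (V*(-4 + V) + 4)**2 = (4 + V*(-4 + V))**2)
H(Z(-1)) - 1*13410 = (4 + (6*(-1))*(-4 + 6*(-1)))**2 - 1*13410 = (4 - 6*(-4 - 6))**2 - 13410 = (4 - 6*(-10))**2 - 13410 = (4 + 60)**2 - 13410 = 64**2 - 13410 = 4096 - 13410 = -9314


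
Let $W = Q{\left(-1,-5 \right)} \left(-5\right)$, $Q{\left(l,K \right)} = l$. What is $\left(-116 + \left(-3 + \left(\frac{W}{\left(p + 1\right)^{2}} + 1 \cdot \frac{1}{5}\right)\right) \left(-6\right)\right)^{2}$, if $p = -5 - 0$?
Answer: $\frac{16345849}{1600} \approx 10216.0$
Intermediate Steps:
$p = -5$ ($p = -5 + 0 = -5$)
$W = 5$ ($W = \left(-1\right) \left(-5\right) = 5$)
$\left(-116 + \left(-3 + \left(\frac{W}{\left(p + 1\right)^{2}} + 1 \cdot \frac{1}{5}\right)\right) \left(-6\right)\right)^{2} = \left(-116 + \left(-3 + \left(\frac{5}{\left(-5 + 1\right)^{2}} + 1 \cdot \frac{1}{5}\right)\right) \left(-6\right)\right)^{2} = \left(-116 + \left(-3 + \left(\frac{5}{\left(-4\right)^{2}} + 1 \cdot \frac{1}{5}\right)\right) \left(-6\right)\right)^{2} = \left(-116 + \left(-3 + \left(\frac{5}{16} + \frac{1}{5}\right)\right) \left(-6\right)\right)^{2} = \left(-116 + \left(-3 + \frac{41}{80}\right) \left(-6\right)\right)^{2} = \left(-116 - - \frac{597}{40}\right)^{2} = \left(-116 + \frac{597}{40}\right)^{2} = \left(- \frac{4043}{40}\right)^{2} = \frac{16345849}{1600}$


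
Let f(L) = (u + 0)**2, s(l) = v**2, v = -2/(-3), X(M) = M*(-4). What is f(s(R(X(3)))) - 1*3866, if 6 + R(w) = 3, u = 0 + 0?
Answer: -3866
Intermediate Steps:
X(M) = -4*M
u = 0
v = 2/3 (v = -2*(-1/3) = 2/3 ≈ 0.66667)
R(w) = -3 (R(w) = -6 + 3 = -3)
s(l) = 4/9 (s(l) = (2/3)**2 = 4/9)
f(L) = 0 (f(L) = (0 + 0)**2 = 0**2 = 0)
f(s(R(X(3)))) - 1*3866 = 0 - 1*3866 = 0 - 3866 = -3866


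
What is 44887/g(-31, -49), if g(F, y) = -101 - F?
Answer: -44887/70 ≈ -641.24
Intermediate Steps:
44887/g(-31, -49) = 44887/(-101 - 1*(-31)) = 44887/(-101 + 31) = 44887/(-70) = 44887*(-1/70) = -44887/70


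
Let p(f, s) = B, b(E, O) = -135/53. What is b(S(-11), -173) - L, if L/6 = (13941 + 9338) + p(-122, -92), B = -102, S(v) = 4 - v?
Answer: -7370421/53 ≈ -1.3906e+5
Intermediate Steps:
b(E, O) = -135/53 (b(E, O) = -135*1/53 = -135/53)
p(f, s) = -102
L = 139062 (L = 6*((13941 + 9338) - 102) = 6*(23279 - 102) = 6*23177 = 139062)
b(S(-11), -173) - L = -135/53 - 1*139062 = -135/53 - 139062 = -7370421/53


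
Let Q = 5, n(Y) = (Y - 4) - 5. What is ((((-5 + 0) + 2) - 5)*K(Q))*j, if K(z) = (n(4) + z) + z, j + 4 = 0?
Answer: 160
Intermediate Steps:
j = -4 (j = -4 + 0 = -4)
n(Y) = -9 + Y (n(Y) = (-4 + Y) - 5 = -9 + Y)
K(z) = -5 + 2*z (K(z) = ((-9 + 4) + z) + z = (-5 + z) + z = -5 + 2*z)
((((-5 + 0) + 2) - 5)*K(Q))*j = ((((-5 + 0) + 2) - 5)*(-5 + 2*5))*(-4) = (((-5 + 2) - 5)*(-5 + 10))*(-4) = ((-3 - 5)*5)*(-4) = -8*5*(-4) = -40*(-4) = 160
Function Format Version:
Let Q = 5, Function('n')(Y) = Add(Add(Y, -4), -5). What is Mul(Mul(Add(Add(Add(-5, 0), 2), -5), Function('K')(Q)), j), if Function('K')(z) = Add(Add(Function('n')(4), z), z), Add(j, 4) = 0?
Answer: 160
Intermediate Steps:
j = -4 (j = Add(-4, 0) = -4)
Function('n')(Y) = Add(-9, Y) (Function('n')(Y) = Add(Add(-4, Y), -5) = Add(-9, Y))
Function('K')(z) = Add(-5, Mul(2, z)) (Function('K')(z) = Add(Add(Add(-9, 4), z), z) = Add(Add(-5, z), z) = Add(-5, Mul(2, z)))
Mul(Mul(Add(Add(Add(-5, 0), 2), -5), Function('K')(Q)), j) = Mul(Mul(Add(Add(Add(-5, 0), 2), -5), Add(-5, Mul(2, 5))), -4) = Mul(Mul(Add(Add(-5, 2), -5), Add(-5, 10)), -4) = Mul(Mul(Add(-3, -5), 5), -4) = Mul(Mul(-8, 5), -4) = Mul(-40, -4) = 160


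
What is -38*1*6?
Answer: -228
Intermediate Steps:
-38*1*6 = -38*6 = -228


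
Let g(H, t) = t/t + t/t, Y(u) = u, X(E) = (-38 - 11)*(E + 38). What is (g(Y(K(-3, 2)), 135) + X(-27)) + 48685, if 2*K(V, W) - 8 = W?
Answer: 48148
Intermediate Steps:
K(V, W) = 4 + W/2
X(E) = -1862 - 49*E (X(E) = -49*(38 + E) = -1862 - 49*E)
g(H, t) = 2 (g(H, t) = 1 + 1 = 2)
(g(Y(K(-3, 2)), 135) + X(-27)) + 48685 = (2 + (-1862 - 49*(-27))) + 48685 = (2 + (-1862 + 1323)) + 48685 = (2 - 539) + 48685 = -537 + 48685 = 48148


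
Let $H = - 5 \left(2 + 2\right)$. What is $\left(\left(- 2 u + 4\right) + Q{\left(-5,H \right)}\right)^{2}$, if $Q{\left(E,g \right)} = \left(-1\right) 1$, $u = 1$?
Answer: $1$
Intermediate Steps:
$H = -20$ ($H = \left(-5\right) 4 = -20$)
$Q{\left(E,g \right)} = -1$
$\left(\left(- 2 u + 4\right) + Q{\left(-5,H \right)}\right)^{2} = \left(\left(\left(-2\right) 1 + 4\right) - 1\right)^{2} = \left(\left(-2 + 4\right) - 1\right)^{2} = \left(2 - 1\right)^{2} = 1^{2} = 1$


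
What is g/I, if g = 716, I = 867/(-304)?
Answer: -217664/867 ≈ -251.05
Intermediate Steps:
I = -867/304 (I = 867*(-1/304) = -867/304 ≈ -2.8520)
g/I = 716/(-867/304) = 716*(-304/867) = -217664/867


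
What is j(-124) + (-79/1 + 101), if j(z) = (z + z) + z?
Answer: -350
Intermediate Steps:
j(z) = 3*z (j(z) = 2*z + z = 3*z)
j(-124) + (-79/1 + 101) = 3*(-124) + (-79/1 + 101) = -372 + (-79*1 + 101) = -372 + (-79 + 101) = -372 + 22 = -350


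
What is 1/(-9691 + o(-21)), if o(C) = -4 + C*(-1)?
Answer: -1/9674 ≈ -0.00010337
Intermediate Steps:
o(C) = -4 - C
1/(-9691 + o(-21)) = 1/(-9691 + (-4 - 1*(-21))) = 1/(-9691 + (-4 + 21)) = 1/(-9691 + 17) = 1/(-9674) = -1/9674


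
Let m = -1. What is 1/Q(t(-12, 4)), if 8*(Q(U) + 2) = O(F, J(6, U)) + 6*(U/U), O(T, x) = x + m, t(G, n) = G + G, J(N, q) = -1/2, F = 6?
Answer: -16/23 ≈ -0.69565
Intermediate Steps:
J(N, q) = -½ (J(N, q) = -1*½ = -½)
t(G, n) = 2*G
O(T, x) = -1 + x (O(T, x) = x - 1 = -1 + x)
Q(U) = -23/16 (Q(U) = -2 + ((-1 - ½) + 6*(U/U))/8 = -2 + (-3/2 + 6*1)/8 = -2 + (-3/2 + 6)/8 = -2 + (⅛)*(9/2) = -2 + 9/16 = -23/16)
1/Q(t(-12, 4)) = 1/(-23/16) = -16/23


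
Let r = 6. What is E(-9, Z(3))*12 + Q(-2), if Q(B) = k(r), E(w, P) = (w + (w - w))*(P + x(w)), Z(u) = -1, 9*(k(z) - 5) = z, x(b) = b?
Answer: 3257/3 ≈ 1085.7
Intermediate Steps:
k(z) = 5 + z/9
E(w, P) = w*(P + w) (E(w, P) = (w + (w - w))*(P + w) = (w + 0)*(P + w) = w*(P + w))
Q(B) = 17/3 (Q(B) = 5 + (1/9)*6 = 5 + 2/3 = 17/3)
E(-9, Z(3))*12 + Q(-2) = -9*(-1 - 9)*12 + 17/3 = -9*(-10)*12 + 17/3 = 90*12 + 17/3 = 1080 + 17/3 = 3257/3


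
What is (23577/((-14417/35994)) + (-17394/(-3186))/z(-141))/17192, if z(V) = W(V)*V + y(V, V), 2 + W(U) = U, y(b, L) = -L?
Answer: -9149445607731229/2672252098379136 ≈ -3.4239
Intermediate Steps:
W(U) = -2 + U
z(V) = -V + V*(-2 + V) (z(V) = (-2 + V)*V - V = V*(-2 + V) - V = -V + V*(-2 + V))
(23577/((-14417/35994)) + (-17394/(-3186))/z(-141))/17192 = (23577/((-14417/35994)) + (-17394/(-3186))/((-141*(-3 - 141))))/17192 = (23577/((-14417*1/35994)) + (-17394*(-1/3186))/((-141*(-144))))*(1/17192) = (23577/(-14417/35994) + (2899/531)/20304)*(1/17192) = (23577*(-35994/14417) + (2899/531)*(1/20304))*(1/17192) = (-848630538/14417 + 2899/10781424)*(1/17192) = -9149445607731229/155435789808*1/17192 = -9149445607731229/2672252098379136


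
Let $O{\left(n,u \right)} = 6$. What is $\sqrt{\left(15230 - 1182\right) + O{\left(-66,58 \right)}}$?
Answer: $\sqrt{14054} \approx 118.55$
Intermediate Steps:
$\sqrt{\left(15230 - 1182\right) + O{\left(-66,58 \right)}} = \sqrt{\left(15230 - 1182\right) + 6} = \sqrt{14048 + 6} = \sqrt{14054}$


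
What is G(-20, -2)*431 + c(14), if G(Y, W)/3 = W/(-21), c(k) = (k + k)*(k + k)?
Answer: 6350/7 ≈ 907.14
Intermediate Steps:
c(k) = 4*k² (c(k) = (2*k)*(2*k) = 4*k²)
G(Y, W) = -W/7 (G(Y, W) = 3*(W/(-21)) = 3*(W*(-1/21)) = 3*(-W/21) = -W/7)
G(-20, -2)*431 + c(14) = -⅐*(-2)*431 + 4*14² = (2/7)*431 + 4*196 = 862/7 + 784 = 6350/7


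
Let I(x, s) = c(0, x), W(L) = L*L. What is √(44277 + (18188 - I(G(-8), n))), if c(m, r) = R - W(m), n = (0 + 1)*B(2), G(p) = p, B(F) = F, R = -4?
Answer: 3*√6941 ≈ 249.94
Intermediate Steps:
n = 2 (n = (0 + 1)*2 = 1*2 = 2)
W(L) = L²
c(m, r) = -4 - m²
I(x, s) = -4 (I(x, s) = -4 - 1*0² = -4 - 1*0 = -4 + 0 = -4)
√(44277 + (18188 - I(G(-8), n))) = √(44277 + (18188 - 1*(-4))) = √(44277 + (18188 + 4)) = √(44277 + 18192) = √62469 = 3*√6941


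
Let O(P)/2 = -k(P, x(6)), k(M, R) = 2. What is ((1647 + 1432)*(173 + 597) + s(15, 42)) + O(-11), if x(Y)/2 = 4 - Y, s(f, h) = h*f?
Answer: 2371456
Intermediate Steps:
s(f, h) = f*h
x(Y) = 8 - 2*Y (x(Y) = 2*(4 - Y) = 8 - 2*Y)
O(P) = -4 (O(P) = 2*(-1*2) = 2*(-2) = -4)
((1647 + 1432)*(173 + 597) + s(15, 42)) + O(-11) = ((1647 + 1432)*(173 + 597) + 15*42) - 4 = (3079*770 + 630) - 4 = (2370830 + 630) - 4 = 2371460 - 4 = 2371456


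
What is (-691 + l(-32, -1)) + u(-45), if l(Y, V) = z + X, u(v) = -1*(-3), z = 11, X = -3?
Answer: -680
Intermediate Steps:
u(v) = 3
l(Y, V) = 8 (l(Y, V) = 11 - 3 = 8)
(-691 + l(-32, -1)) + u(-45) = (-691 + 8) + 3 = -683 + 3 = -680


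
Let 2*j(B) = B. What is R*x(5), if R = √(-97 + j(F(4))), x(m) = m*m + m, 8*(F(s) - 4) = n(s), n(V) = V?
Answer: 15*I*√379 ≈ 292.02*I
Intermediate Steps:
F(s) = 4 + s/8
x(m) = m + m² (x(m) = m² + m = m + m²)
j(B) = B/2
R = I*√379/2 (R = √(-97 + (4 + (⅛)*4)/2) = √(-97 + (4 + ½)/2) = √(-97 + (½)*(9/2)) = √(-97 + 9/4) = √(-379/4) = I*√379/2 ≈ 9.734*I)
R*x(5) = (I*√379/2)*(5*(1 + 5)) = (I*√379/2)*(5*6) = (I*√379/2)*30 = 15*I*√379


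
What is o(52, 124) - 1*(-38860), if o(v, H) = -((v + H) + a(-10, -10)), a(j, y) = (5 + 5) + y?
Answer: 38684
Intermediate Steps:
a(j, y) = 10 + y
o(v, H) = -H - v (o(v, H) = -((v + H) + (10 - 10)) = -((H + v) + 0) = -(H + v) = -H - v)
o(52, 124) - 1*(-38860) = (-1*124 - 1*52) - 1*(-38860) = (-124 - 52) + 38860 = -176 + 38860 = 38684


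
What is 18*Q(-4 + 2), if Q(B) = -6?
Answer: -108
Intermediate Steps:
18*Q(-4 + 2) = 18*(-6) = -108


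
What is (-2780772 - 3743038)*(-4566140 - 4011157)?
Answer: 55956655941570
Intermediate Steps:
(-2780772 - 3743038)*(-4566140 - 4011157) = -6523810*(-8577297) = 55956655941570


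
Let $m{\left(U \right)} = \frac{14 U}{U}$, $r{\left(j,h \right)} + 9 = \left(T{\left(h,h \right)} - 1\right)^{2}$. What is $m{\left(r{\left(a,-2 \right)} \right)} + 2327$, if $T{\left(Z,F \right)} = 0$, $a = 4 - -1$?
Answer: $2341$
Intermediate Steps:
$a = 5$ ($a = 4 + 1 = 5$)
$r{\left(j,h \right)} = -8$ ($r{\left(j,h \right)} = -9 + \left(0 - 1\right)^{2} = -9 + \left(-1\right)^{2} = -9 + 1 = -8$)
$m{\left(U \right)} = 14$
$m{\left(r{\left(a,-2 \right)} \right)} + 2327 = 14 + 2327 = 2341$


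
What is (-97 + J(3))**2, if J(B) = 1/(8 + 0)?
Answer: 600625/64 ≈ 9384.8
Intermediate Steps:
J(B) = 1/8
(-97 + J(3))**2 = (-97 + 1/8)**2 = (-775/8)**2 = 600625/64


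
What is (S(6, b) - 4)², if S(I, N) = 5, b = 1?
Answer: 1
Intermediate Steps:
(S(6, b) - 4)² = (5 - 4)² = 1² = 1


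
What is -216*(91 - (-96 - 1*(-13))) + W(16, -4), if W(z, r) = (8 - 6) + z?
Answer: -37566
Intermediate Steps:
W(z, r) = 2 + z
-216*(91 - (-96 - 1*(-13))) + W(16, -4) = -216*(91 - (-96 - 1*(-13))) + (2 + 16) = -216*(91 - (-96 + 13)) + 18 = -216*(91 - 1*(-83)) + 18 = -216*(91 + 83) + 18 = -216*174 + 18 = -37584 + 18 = -37566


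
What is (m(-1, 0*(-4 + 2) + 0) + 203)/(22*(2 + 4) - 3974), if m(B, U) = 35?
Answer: -7/113 ≈ -0.061947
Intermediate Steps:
(m(-1, 0*(-4 + 2) + 0) + 203)/(22*(2 + 4) - 3974) = (35 + 203)/(22*(2 + 4) - 3974) = 238/(22*6 - 3974) = 238/(132 - 3974) = 238/(-3842) = 238*(-1/3842) = -7/113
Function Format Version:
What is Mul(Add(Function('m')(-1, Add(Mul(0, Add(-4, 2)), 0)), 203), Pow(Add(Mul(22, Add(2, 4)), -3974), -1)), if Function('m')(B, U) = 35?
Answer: Rational(-7, 113) ≈ -0.061947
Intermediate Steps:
Mul(Add(Function('m')(-1, Add(Mul(0, Add(-4, 2)), 0)), 203), Pow(Add(Mul(22, Add(2, 4)), -3974), -1)) = Mul(Add(35, 203), Pow(Add(Mul(22, Add(2, 4)), -3974), -1)) = Mul(238, Pow(Add(Mul(22, 6), -3974), -1)) = Mul(238, Pow(Add(132, -3974), -1)) = Mul(238, Pow(-3842, -1)) = Mul(238, Rational(-1, 3842)) = Rational(-7, 113)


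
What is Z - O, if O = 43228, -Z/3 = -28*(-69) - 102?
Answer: -48718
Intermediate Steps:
Z = -5490 (Z = -3*(-28*(-69) - 102) = -3*(1932 - 102) = -3*1830 = -5490)
Z - O = -5490 - 1*43228 = -5490 - 43228 = -48718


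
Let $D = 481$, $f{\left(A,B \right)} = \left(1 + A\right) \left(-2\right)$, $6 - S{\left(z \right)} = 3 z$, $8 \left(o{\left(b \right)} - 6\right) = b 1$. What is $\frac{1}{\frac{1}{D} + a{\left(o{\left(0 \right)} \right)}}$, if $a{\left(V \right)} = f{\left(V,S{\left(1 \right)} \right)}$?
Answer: $- \frac{481}{6733} \approx -0.071439$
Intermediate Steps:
$o{\left(b \right)} = 6 + \frac{b}{8}$ ($o{\left(b \right)} = 6 + \frac{b 1}{8} = 6 + \frac{b}{8}$)
$S{\left(z \right)} = 6 - 3 z$
$f{\left(A,B \right)} = -2 - 2 A$
$a{\left(V \right)} = -2 - 2 V$
$\frac{1}{\frac{1}{D} + a{\left(o{\left(0 \right)} \right)}} = \frac{1}{\frac{1}{481} - \left(2 + 2 \left(6 + \frac{1}{8} \cdot 0\right)\right)} = \frac{1}{\frac{1}{481} - \left(2 + 2 \left(6 + 0\right)\right)} = \frac{1}{\frac{1}{481} - 14} = \frac{1}{- \frac{6733}{481}} = - \frac{481}{6733}$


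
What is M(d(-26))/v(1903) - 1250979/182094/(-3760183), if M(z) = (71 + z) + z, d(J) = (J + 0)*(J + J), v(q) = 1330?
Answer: 4523959361161/2168238083473 ≈ 2.0865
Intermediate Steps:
d(J) = 2*J**2 (d(J) = J*(2*J) = 2*J**2)
M(z) = 71 + 2*z
M(d(-26))/v(1903) - 1250979/182094/(-3760183) = (71 + 2*(2*(-26)**2))/1330 - 1250979/182094/(-3760183) = (71 + 2*(2*676))*(1/1330) - 1250979*1/182094*(-1/3760183) = (71 + 2*1352)*(1/1330) - 416993/60698*(-1/3760183) = (71 + 2704)*(1/1330) + 416993/228235587734 = 2775*(1/1330) + 416993/228235587734 = 555/266 + 416993/228235587734 = 4523959361161/2168238083473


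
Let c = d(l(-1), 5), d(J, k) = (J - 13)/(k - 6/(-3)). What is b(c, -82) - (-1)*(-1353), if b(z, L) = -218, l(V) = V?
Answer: -1571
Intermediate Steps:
d(J, k) = (-13 + J)/(2 + k) (d(J, k) = (-13 + J)/(k - 6*(-1/3)) = (-13 + J)/(k + 2) = (-13 + J)/(2 + k))
c = -2 (c = (-13 - 1)/(2 + 5) = -14/7 = (1/7)*(-14) = -2)
b(c, -82) - (-1)*(-1353) = -218 - (-1)*(-1353) = -218 - 1*1353 = -218 - 1353 = -1571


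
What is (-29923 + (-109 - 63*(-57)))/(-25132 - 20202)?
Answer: 26441/45334 ≈ 0.58325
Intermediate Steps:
(-29923 + (-109 - 63*(-57)))/(-25132 - 20202) = (-29923 + (-109 + 3591))/(-45334) = (-29923 + 3482)*(-1/45334) = -26441*(-1/45334) = 26441/45334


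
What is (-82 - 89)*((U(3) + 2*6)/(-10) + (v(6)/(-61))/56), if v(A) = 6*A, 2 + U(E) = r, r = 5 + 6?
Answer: 770526/2135 ≈ 360.90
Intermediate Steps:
r = 11
U(E) = 9 (U(E) = -2 + 11 = 9)
(-82 - 89)*((U(3) + 2*6)/(-10) + (v(6)/(-61))/56) = (-82 - 89)*((9 + 2*6)/(-10) + ((6*6)/(-61))/56) = -171*((9 + 12)*(-⅒) + (36*(-1/61))*(1/56)) = -171*(21*(-⅒) - 36/61*1/56) = -171*(-21/10 - 9/854) = -171*(-4506/2135) = 770526/2135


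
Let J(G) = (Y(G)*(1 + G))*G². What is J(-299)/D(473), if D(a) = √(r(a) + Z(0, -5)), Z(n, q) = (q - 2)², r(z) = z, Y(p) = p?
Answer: 3982903951*√58/87 ≈ 3.4865e+8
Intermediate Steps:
Z(n, q) = (-2 + q)²
D(a) = √(49 + a) (D(a) = √(a + (-2 - 5)²) = √(a + (-7)²) = √(a + 49) = √(49 + a))
J(G) = G³*(1 + G) (J(G) = (G*(1 + G))*G² = G³*(1 + G))
J(-299)/D(473) = ((-299)³*(1 - 299))/(√(49 + 473)) = (-26730899*(-298))/(√522) = 7965807902/((3*√58)) = 7965807902*(√58/174) = 3982903951*√58/87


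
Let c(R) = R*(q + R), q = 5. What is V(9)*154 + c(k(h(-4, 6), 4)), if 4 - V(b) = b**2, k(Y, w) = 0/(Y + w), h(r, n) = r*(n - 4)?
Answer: -11858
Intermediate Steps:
h(r, n) = r*(-4 + n)
k(Y, w) = 0
c(R) = R*(5 + R)
V(b) = 4 - b**2
V(9)*154 + c(k(h(-4, 6), 4)) = (4 - 1*9**2)*154 + 0*(5 + 0) = (4 - 1*81)*154 + 0*5 = (4 - 81)*154 + 0 = -77*154 + 0 = -11858 + 0 = -11858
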